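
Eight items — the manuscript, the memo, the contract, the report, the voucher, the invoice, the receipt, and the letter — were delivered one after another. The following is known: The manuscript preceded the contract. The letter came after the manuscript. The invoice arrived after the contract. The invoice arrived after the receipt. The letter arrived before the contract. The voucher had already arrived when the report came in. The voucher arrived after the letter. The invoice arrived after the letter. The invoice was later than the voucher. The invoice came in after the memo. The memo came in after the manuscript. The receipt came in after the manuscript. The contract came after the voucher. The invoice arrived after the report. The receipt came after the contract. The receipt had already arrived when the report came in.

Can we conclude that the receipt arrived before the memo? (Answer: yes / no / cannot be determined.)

No chain of stated constraints runs from the receipt to the memo, and none runs from the memo to the receipt either.
So the relative order of the receipt and the memo is not fixed by the given facts.

cannot be determined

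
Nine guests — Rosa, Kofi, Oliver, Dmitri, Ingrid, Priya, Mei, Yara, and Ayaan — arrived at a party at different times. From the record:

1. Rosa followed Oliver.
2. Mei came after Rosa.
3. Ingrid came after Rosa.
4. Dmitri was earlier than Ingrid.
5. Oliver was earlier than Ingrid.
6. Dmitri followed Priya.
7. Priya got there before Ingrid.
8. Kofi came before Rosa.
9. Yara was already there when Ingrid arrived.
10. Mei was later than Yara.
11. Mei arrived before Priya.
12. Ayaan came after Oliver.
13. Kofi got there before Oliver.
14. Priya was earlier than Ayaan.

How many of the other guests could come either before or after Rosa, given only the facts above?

1

Forced before Rosa: Kofi and Oliver; forced after Rosa: Ayaan, Dmitri, Ingrid, Mei, and Priya.
That leaves Yara with no forced order relative to Rosa — 1.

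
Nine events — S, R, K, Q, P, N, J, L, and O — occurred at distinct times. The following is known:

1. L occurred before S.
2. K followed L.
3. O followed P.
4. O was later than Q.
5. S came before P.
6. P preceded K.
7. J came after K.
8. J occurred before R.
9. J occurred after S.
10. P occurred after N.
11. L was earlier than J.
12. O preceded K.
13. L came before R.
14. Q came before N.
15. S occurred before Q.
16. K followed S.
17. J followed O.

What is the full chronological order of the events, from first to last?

L, S, Q, N, P, O, K, J, R

The constraints fix every adjacent pair, so only one ordering works:
L → S → Q → N → P → O → K → J → R.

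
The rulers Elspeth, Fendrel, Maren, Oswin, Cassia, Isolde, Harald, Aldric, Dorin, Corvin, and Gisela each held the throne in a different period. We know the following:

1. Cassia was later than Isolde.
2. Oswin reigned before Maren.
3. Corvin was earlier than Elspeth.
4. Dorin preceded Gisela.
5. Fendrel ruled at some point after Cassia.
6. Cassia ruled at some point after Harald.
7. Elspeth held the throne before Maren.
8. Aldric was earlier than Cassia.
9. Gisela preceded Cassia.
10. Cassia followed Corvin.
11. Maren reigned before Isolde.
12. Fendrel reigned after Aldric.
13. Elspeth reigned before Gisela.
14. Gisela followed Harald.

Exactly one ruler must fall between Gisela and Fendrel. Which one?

Tracing the constraints gives Gisela → Cassia → Fendrel, so Cassia sits after Gisela and before Fendrel.
No other ruler is forced both after Gisela and before Fendrel.

Cassia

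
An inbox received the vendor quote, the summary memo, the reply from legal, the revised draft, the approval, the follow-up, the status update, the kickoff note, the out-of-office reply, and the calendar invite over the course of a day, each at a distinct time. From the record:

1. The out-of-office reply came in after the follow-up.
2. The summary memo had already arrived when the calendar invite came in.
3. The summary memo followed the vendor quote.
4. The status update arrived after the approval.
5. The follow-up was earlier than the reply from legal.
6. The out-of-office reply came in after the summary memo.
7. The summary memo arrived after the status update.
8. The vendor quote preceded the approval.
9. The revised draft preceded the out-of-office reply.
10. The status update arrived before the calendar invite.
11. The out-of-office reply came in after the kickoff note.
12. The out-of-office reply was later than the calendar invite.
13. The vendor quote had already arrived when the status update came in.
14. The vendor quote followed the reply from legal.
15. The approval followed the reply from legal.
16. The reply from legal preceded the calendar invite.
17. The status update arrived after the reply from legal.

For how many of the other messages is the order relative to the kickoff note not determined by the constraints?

Forced after the kickoff note: the out-of-office reply.
That leaves the approval, the calendar invite, the follow-up, the reply from legal, the revised draft, the status update, the summary memo, and the vendor quote with no forced order relative to the kickoff note — 8.

8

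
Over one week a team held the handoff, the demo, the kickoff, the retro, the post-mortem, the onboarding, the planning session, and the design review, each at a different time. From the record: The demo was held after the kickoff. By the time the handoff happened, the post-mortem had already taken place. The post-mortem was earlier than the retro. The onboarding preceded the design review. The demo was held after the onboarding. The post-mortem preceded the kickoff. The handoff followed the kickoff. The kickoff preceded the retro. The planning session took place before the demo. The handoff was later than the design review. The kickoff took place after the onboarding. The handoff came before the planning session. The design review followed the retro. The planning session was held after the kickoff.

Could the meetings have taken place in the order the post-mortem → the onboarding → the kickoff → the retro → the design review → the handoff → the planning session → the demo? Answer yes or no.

Check each stated constraint against the proposed order — e.g. the post-mortem is ahead of the handoff; the onboarding is ahead of the demo. Every pair is in the required order; nothing is violated.

yes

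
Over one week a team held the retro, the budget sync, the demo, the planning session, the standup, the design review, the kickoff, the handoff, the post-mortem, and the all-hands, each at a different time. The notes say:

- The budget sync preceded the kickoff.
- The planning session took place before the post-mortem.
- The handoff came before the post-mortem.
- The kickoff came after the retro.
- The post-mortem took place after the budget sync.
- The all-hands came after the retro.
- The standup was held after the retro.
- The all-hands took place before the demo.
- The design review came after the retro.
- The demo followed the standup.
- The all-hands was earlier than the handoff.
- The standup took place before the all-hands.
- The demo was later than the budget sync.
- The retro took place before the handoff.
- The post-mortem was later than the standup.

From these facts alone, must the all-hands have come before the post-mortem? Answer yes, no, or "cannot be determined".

Chain the constraints: the all-hands → the handoff → the post-mortem. Each link is directly stated, so the all-hands comes before the post-mortem.

yes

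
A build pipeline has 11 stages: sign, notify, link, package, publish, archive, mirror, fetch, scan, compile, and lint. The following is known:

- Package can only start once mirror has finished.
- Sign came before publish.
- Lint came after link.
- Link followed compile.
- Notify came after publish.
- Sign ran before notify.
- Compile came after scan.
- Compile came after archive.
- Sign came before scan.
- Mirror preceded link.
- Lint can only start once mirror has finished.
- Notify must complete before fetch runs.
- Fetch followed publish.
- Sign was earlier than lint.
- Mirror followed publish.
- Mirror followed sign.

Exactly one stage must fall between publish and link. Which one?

Tracing the constraints gives publish → mirror → link, so mirror sits after publish and before link.
No other stage is forced both after publish and before link.

mirror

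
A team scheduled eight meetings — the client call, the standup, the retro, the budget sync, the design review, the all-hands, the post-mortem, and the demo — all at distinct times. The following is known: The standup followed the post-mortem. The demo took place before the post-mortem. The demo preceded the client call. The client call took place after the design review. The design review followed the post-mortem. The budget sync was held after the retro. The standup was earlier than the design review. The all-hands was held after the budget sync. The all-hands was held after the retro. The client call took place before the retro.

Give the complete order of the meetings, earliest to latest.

The constraints fix every adjacent pair, so only one ordering works:
the demo → the post-mortem → the standup → the design review → the client call → the retro → the budget sync → the all-hands.

the demo, the post-mortem, the standup, the design review, the client call, the retro, the budget sync, the all-hands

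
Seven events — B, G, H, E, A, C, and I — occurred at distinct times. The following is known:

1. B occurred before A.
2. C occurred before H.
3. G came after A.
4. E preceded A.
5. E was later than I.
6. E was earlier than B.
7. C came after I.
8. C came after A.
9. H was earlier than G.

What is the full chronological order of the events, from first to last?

The constraints fix every adjacent pair, so only one ordering works:
I → E → B → A → C → H → G.

I, E, B, A, C, H, G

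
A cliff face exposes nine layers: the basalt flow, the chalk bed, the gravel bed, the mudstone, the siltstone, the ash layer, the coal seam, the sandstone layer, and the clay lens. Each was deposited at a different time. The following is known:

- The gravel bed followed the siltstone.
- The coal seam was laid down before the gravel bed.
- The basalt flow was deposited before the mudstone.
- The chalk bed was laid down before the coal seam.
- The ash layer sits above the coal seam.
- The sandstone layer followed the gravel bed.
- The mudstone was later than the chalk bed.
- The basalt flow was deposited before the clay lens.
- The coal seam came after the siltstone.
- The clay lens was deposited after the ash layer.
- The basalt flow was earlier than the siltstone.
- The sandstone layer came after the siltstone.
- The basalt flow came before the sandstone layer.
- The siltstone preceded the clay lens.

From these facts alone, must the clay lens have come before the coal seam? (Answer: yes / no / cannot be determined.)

Tracing the constraints gives the coal seam → the ash layer → the clay lens, so the coal seam must come before the clay lens.
That means the clay lens cannot be before the coal seam.

no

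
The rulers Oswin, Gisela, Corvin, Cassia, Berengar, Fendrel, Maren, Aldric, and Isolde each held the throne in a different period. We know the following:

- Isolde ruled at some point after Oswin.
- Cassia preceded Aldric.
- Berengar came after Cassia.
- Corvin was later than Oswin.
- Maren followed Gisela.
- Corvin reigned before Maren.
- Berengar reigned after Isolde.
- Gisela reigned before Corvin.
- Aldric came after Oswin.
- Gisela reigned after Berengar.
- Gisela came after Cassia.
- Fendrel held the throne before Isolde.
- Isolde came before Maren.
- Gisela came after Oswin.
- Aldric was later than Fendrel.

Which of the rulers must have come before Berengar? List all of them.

Cassia, Fendrel, Isolde, Oswin

Directly stated before Berengar: Cassia and Isolde.
Fendrel reaches Berengar via Fendrel → Isolde → Berengar.
Oswin reaches Berengar via Oswin → Isolde → Berengar.
No chain forces Aldric (or any of the others) ahead of Berengar.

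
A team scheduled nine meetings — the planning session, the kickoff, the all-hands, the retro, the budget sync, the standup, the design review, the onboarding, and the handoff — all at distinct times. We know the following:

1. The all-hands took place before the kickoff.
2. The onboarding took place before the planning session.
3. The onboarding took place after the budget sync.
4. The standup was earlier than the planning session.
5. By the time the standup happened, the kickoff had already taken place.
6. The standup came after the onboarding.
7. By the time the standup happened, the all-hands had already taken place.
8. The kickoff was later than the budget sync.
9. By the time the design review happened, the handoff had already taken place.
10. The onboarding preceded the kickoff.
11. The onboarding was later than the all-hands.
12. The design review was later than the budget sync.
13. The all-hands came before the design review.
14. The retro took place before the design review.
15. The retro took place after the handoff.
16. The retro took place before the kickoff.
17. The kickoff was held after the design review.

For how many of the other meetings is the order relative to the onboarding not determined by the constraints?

3

Forced before the onboarding: the all-hands and the budget sync; forced after the onboarding: the kickoff, the planning session, and the standup.
That leaves the design review, the handoff, and the retro with no forced order relative to the onboarding — 3.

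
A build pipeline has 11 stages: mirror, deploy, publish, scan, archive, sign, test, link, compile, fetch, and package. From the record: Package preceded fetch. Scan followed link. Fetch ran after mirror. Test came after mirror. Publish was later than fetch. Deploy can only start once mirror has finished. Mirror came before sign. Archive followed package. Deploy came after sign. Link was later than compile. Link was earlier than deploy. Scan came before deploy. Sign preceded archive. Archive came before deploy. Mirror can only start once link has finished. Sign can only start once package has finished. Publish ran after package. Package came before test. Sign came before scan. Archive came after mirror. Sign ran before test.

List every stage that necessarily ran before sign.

compile, link, mirror, package

Directly stated before sign: mirror and package.
Compile reaches sign via compile → link → mirror → sign.
Link reaches sign via link → mirror → sign.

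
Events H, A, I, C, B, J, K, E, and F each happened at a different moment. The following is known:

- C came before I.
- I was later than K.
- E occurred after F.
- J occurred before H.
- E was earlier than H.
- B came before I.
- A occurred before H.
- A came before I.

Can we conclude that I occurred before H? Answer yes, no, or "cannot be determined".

No chain of stated constraints runs from I to H, and none runs from H to I either.
So the relative order of I and H is not fixed by the given facts.

cannot be determined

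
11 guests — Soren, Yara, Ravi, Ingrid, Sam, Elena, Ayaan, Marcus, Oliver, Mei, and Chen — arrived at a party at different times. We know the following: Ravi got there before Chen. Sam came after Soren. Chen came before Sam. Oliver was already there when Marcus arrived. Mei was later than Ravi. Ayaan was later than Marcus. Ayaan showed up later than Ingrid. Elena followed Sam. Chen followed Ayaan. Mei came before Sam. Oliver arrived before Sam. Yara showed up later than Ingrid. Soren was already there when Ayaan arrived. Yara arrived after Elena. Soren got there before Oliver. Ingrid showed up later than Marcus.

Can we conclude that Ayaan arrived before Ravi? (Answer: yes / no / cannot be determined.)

No chain of stated constraints runs from Ayaan to Ravi, and none runs from Ravi to Ayaan either.
So the relative order of Ayaan and Ravi is not fixed by the given facts.

cannot be determined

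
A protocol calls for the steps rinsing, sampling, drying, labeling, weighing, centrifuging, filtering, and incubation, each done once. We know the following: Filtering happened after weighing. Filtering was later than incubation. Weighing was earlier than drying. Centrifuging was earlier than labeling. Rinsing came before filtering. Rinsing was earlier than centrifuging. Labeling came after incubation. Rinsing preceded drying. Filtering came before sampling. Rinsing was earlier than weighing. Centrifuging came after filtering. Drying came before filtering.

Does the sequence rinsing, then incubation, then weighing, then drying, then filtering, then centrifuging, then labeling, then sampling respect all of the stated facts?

Check each stated constraint against the proposed order — e.g. rinsing is ahead of centrifuging; incubation is ahead of labeling. Every pair is in the required order; nothing is violated.

yes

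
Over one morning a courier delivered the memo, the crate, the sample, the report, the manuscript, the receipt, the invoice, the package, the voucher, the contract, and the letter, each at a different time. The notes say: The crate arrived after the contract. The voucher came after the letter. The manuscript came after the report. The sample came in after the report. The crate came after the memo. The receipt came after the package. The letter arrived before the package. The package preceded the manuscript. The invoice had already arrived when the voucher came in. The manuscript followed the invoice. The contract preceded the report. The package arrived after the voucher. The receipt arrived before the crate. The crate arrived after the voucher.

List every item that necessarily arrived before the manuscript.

the contract, the invoice, the letter, the package, the report, the voucher

Directly stated before the manuscript: the invoice, the package, and the report.
The contract reaches the manuscript via the contract → the report → the manuscript.
The letter reaches the manuscript via the letter → the package → the manuscript.
The voucher reaches the manuscript via the voucher → the package → the manuscript.
No chain forces the crate (or any of the others) ahead of the manuscript.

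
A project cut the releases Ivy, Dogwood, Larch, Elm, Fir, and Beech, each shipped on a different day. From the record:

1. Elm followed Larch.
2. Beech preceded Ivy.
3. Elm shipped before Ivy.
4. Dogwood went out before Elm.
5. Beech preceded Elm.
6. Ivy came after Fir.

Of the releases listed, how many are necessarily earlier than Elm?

Directly stated before Elm: Beech, Dogwood, and Larch.
No chain forces Fir (or any of the others) ahead of Elm.
That's Beech, Dogwood, and Larch — 3 in all.

3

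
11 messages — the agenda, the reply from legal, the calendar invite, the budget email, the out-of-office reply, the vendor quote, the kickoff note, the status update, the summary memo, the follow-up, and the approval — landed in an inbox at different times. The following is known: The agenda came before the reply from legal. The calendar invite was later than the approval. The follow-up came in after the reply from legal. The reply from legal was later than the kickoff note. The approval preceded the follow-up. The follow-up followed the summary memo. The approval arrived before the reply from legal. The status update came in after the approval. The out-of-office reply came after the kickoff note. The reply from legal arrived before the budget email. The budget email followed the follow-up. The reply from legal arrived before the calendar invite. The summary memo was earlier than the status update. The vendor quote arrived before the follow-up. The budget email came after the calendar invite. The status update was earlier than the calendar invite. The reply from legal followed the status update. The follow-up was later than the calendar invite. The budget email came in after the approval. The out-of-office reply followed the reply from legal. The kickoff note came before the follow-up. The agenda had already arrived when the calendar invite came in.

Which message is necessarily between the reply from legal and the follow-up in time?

Tracing the constraints gives the reply from legal → the calendar invite → the follow-up, so the calendar invite sits after the reply from legal and before the follow-up.
No other message is forced both after the reply from legal and before the follow-up.

the calendar invite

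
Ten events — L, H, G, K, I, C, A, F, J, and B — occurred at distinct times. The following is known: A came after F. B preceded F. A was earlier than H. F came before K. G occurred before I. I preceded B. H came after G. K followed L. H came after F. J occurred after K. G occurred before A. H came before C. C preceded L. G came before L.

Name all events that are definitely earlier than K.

Directly stated before K: F and L.
A reaches K via A → H → C → L → K.
B reaches K via B → F → K.
C reaches K via C → L → K.
Likewise G, H, and I each reach K by chaining the stated constraints.

A, B, C, F, G, H, I, L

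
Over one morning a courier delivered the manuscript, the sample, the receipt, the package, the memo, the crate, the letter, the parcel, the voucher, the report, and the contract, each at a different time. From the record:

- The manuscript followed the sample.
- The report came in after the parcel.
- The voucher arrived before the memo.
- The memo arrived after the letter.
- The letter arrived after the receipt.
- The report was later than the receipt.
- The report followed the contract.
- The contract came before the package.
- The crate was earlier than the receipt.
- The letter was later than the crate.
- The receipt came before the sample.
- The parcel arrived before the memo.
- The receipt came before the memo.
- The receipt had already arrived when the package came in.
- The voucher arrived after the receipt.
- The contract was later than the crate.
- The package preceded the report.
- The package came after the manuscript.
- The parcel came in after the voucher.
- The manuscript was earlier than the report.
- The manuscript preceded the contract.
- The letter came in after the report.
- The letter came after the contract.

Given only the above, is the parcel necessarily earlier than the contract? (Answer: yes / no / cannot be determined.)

cannot be determined

No chain of stated constraints runs from the parcel to the contract, and none runs from the contract to the parcel either.
So the relative order of the parcel and the contract is not fixed by the given facts.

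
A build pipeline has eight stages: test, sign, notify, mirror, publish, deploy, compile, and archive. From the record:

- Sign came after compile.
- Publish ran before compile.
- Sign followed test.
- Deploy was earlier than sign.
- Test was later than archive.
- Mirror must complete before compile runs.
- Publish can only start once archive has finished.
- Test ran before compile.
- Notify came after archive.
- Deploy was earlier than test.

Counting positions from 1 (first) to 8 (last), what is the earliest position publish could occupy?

2

Archive must come before publish — 1 forced predecessor.
Nothing else is forced ahead of publish, so its earliest slot is position 1 + 1 = 2.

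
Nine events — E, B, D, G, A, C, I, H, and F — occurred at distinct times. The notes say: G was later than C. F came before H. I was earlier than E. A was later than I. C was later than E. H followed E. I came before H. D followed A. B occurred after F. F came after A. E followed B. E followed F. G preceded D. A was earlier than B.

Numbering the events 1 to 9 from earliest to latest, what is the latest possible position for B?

B must come before C, D, E, G, and H — 5 events forced after it.
Everything else can be placed before B in some valid order, so B can sit as late as position 9 − 5 = 4.

4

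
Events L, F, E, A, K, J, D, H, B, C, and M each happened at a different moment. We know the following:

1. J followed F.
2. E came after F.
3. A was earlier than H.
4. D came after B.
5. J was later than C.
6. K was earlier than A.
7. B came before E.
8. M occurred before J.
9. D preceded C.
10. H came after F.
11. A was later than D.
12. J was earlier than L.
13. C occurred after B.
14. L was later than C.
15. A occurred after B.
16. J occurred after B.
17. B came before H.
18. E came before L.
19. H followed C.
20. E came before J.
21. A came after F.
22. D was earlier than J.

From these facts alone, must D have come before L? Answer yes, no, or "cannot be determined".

Chain the constraints: D → J → L. Each link is directly stated, so D comes before L.

yes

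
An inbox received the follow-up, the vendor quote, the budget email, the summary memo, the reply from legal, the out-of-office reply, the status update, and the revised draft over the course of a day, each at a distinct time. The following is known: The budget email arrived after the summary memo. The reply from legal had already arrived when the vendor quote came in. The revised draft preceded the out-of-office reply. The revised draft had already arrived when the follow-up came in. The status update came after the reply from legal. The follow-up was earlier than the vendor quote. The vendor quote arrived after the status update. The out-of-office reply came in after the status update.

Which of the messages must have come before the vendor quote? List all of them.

the follow-up, the reply from legal, the revised draft, the status update

Directly stated before the vendor quote: the follow-up, the reply from legal, and the status update.
The revised draft reaches the vendor quote via the revised draft → the follow-up → the vendor quote.
No chain forces the summary memo (or any of the others) ahead of the vendor quote.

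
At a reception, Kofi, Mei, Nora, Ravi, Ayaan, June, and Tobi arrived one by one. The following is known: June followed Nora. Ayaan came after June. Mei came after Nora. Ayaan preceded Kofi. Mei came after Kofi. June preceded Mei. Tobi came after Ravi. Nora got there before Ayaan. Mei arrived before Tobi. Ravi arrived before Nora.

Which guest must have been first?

Ravi

Ravi has a chain of constraints placing them before every other guest, so Ravi must be first.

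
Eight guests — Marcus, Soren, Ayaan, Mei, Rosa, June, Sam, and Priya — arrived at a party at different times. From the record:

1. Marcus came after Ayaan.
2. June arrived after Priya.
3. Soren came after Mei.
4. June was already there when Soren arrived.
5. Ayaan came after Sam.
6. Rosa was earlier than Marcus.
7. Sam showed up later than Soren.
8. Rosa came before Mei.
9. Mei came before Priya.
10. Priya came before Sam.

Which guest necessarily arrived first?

Rosa has a chain of constraints placing them before every other guest, so Rosa must be first.

Rosa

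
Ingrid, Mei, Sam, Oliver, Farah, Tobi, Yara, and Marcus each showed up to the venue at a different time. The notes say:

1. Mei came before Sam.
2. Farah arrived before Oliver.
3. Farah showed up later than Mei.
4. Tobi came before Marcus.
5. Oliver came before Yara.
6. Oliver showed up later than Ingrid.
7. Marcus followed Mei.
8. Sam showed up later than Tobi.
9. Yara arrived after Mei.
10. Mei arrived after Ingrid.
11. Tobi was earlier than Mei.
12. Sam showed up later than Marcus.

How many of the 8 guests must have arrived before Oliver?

Directly stated before Oliver: Farah and Ingrid.
Mei reaches Oliver via Mei → Farah → Oliver.
Tobi reaches Oliver via Tobi → Mei → Farah → Oliver.
No chain forces Marcus (or any of the others) ahead of Oliver.
That's Farah, Ingrid, Mei, and Tobi — 4 in all.

4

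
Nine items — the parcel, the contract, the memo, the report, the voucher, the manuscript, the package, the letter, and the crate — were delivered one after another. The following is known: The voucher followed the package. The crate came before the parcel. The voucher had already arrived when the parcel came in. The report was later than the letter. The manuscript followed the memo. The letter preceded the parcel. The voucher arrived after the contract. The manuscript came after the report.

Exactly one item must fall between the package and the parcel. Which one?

the voucher

Tracing the constraints gives the package → the voucher → the parcel, so the voucher sits after the package and before the parcel.
No other item is forced both after the package and before the parcel.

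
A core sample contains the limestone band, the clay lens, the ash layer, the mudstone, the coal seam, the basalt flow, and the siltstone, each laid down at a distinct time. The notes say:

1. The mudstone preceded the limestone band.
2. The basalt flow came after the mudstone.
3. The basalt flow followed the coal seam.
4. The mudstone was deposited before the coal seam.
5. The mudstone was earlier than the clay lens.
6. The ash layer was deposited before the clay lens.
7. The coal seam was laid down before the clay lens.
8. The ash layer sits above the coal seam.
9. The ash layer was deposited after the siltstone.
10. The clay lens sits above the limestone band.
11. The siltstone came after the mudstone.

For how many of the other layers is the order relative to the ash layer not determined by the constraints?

Forced before the ash layer: the coal seam, the mudstone, and the siltstone; forced after the ash layer: the clay lens.
That leaves the basalt flow and the limestone band with no forced order relative to the ash layer — 2.

2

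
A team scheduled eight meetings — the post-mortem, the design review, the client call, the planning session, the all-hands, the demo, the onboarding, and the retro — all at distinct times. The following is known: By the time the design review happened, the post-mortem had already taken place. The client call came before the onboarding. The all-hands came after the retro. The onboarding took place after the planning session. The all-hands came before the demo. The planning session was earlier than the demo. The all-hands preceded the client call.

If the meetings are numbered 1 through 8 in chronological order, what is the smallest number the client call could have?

The all-hands and the retro must both come before the client call — 2 forced predecessors.
Nothing else is forced ahead of the client call, so its earliest slot is position 2 + 1 = 3.

3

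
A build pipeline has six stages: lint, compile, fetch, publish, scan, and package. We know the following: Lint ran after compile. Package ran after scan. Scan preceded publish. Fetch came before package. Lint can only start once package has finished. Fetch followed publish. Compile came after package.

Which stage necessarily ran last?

Every other stage has a chain of constraints placing it before lint, so lint is last.

lint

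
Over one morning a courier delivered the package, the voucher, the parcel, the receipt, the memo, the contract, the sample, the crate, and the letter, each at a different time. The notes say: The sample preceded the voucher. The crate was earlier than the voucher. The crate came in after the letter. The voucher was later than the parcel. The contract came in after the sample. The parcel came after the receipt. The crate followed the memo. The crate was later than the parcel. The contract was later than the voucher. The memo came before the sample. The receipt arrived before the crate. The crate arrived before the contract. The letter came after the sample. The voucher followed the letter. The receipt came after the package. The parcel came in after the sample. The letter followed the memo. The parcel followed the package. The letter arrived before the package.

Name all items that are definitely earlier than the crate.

the letter, the memo, the package, the parcel, the receipt, the sample

Directly stated before the crate: the letter, the memo, the parcel, and the receipt.
The package reaches the crate via the package → the parcel → the crate.
The sample reaches the crate via the sample → the parcel → the crate.
No chain forces the contract (or any of the others) ahead of the crate.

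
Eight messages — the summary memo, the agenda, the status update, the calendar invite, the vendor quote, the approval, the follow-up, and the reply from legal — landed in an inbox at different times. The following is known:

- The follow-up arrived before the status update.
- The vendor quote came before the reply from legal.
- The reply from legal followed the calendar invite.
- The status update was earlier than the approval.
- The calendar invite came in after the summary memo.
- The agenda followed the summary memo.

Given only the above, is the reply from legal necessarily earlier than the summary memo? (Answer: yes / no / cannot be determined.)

Tracing the constraints gives the summary memo → the calendar invite → the reply from legal, so the summary memo must come before the reply from legal.
That means the reply from legal cannot be before the summary memo.

no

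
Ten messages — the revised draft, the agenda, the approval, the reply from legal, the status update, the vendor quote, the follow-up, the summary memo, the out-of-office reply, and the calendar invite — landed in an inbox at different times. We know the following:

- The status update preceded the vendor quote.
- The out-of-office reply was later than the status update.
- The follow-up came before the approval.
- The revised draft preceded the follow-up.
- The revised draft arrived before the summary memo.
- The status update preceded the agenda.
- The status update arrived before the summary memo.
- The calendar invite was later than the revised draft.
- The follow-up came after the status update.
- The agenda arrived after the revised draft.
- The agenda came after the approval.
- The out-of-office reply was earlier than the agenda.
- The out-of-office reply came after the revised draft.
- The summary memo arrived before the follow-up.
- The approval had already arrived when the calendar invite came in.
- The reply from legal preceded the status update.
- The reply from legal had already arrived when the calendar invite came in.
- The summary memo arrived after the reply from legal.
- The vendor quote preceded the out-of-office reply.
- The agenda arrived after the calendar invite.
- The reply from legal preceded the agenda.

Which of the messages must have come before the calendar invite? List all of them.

the approval, the follow-up, the reply from legal, the revised draft, the status update, the summary memo

Directly stated before the calendar invite: the approval, the reply from legal, and the revised draft.
The follow-up reaches the calendar invite via the follow-up → the approval → the calendar invite.
The status update reaches the calendar invite via the status update → the follow-up → the approval → the calendar invite.
The summary memo reaches the calendar invite via the summary memo → the follow-up → the approval → the calendar invite.
No chain forces the out-of-office reply (or any of the others) ahead of the calendar invite.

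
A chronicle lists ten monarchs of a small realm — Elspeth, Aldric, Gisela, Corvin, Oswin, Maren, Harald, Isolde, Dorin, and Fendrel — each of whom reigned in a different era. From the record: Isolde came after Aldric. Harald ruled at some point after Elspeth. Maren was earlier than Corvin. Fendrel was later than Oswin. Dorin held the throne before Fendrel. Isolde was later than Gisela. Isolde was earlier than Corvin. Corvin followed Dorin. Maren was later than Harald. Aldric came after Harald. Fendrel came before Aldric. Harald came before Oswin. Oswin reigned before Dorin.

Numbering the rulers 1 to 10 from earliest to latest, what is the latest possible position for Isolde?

Isolde must come before Corvin — 1 ruler forced after them.
Everything else can be placed before Isolde in some valid order, so Isolde can sit as late as position 10 − 1 = 9.

9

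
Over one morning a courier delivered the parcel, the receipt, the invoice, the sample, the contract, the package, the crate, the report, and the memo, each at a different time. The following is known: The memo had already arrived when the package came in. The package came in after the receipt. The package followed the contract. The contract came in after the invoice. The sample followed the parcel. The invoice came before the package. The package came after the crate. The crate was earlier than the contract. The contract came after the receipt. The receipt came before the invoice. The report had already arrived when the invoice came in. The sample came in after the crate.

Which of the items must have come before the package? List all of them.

Directly stated before the package: the contract, the crate, the invoice, the memo, and the receipt.
The report reaches the package via the report → the invoice → the package.

the contract, the crate, the invoice, the memo, the receipt, the report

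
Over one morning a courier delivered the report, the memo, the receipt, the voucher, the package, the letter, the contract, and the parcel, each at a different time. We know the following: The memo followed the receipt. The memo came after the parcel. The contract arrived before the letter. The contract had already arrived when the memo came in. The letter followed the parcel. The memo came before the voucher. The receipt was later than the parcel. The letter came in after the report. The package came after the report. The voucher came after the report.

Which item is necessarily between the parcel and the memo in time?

Tracing the constraints gives the parcel → the receipt → the memo, so the receipt sits after the parcel and before the memo.
No other item is forced both after the parcel and before the memo.

the receipt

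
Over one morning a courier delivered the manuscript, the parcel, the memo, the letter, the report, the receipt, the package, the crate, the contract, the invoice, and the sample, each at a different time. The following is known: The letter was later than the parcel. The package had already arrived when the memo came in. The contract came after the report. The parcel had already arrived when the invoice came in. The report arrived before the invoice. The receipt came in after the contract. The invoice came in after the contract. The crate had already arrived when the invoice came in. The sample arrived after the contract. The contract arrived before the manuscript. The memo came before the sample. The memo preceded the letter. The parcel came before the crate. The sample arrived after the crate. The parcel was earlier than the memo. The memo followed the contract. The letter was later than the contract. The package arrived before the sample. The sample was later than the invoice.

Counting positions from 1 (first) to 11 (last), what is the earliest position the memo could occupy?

The contract, the package, the parcel, and the report must all come before the memo — 4 forced predecessors.
Nothing else is forced ahead of the memo, so its earliest slot is position 4 + 1 = 5.

5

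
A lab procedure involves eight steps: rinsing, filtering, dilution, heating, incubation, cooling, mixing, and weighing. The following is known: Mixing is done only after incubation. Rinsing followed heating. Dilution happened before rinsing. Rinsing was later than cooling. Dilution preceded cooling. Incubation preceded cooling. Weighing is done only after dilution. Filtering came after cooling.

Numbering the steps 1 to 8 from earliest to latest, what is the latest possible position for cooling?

6

Cooling must come before filtering and rinsing — 2 steps forced after it.
Everything else can be placed before cooling in some valid order, so cooling can sit as late as position 8 − 2 = 6.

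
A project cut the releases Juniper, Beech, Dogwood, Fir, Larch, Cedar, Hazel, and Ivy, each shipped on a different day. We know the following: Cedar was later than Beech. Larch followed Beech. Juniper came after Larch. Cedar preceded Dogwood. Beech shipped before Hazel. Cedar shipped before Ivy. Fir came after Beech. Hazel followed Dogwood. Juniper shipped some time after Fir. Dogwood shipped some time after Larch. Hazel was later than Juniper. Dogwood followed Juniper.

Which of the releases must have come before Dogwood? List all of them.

Directly stated before Dogwood: Cedar, Juniper, and Larch.
Beech reaches Dogwood via Beech → Larch → Dogwood.
Fir reaches Dogwood via Fir → Juniper → Dogwood.
No chain forces Ivy (or any of the others) ahead of Dogwood.

Beech, Cedar, Fir, Juniper, Larch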